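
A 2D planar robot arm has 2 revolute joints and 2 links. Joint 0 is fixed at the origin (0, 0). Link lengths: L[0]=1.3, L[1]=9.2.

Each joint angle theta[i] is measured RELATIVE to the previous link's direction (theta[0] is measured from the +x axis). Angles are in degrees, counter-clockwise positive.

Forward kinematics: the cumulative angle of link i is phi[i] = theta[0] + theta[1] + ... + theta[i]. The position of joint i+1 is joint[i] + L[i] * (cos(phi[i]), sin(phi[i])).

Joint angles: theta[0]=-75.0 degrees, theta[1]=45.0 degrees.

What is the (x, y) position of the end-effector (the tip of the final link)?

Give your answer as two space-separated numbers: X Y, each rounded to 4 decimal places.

Answer: 8.3039 -5.8557

Derivation:
joint[0] = (0.0000, 0.0000)  (base)
link 0: phi[0] = -75 = -75 deg
  cos(-75 deg) = 0.2588, sin(-75 deg) = -0.9659
  joint[1] = (0.0000, 0.0000) + 1.3 * (0.2588, -0.9659) = (0.0000 + 0.3365, 0.0000 + -1.2557) = (0.3365, -1.2557)
link 1: phi[1] = -75 + 45 = -30 deg
  cos(-30 deg) = 0.8660, sin(-30 deg) = -0.5000
  joint[2] = (0.3365, -1.2557) + 9.2 * (0.8660, -0.5000) = (0.3365 + 7.9674, -1.2557 + -4.6000) = (8.3039, -5.8557)
End effector: (8.3039, -5.8557)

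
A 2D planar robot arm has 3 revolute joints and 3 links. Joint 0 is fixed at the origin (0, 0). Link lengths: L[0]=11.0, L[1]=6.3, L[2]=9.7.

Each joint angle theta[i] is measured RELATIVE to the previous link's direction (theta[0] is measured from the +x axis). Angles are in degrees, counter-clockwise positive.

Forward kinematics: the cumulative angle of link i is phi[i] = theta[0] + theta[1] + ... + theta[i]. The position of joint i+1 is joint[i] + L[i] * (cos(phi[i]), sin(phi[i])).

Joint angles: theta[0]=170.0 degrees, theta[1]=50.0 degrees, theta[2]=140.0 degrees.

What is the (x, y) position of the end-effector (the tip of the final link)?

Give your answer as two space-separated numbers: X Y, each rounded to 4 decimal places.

joint[0] = (0.0000, 0.0000)  (base)
link 0: phi[0] = 170 = 170 deg
  cos(170 deg) = -0.9848, sin(170 deg) = 0.1736
  joint[1] = (0.0000, 0.0000) + 11 * (-0.9848, 0.1736) = (0.0000 + -10.8329, 0.0000 + 1.9101) = (-10.8329, 1.9101)
link 1: phi[1] = 170 + 50 = 220 deg
  cos(220 deg) = -0.7660, sin(220 deg) = -0.6428
  joint[2] = (-10.8329, 1.9101) + 6.3 * (-0.7660, -0.6428) = (-10.8329 + -4.8261, 1.9101 + -4.0496) = (-15.6590, -2.1394)
link 2: phi[2] = 170 + 50 + 140 = 360 deg
  cos(360 deg) = 1.0000, sin(360 deg) = -0.0000
  joint[3] = (-15.6590, -2.1394) + 9.7 * (1.0000, -0.0000) = (-15.6590 + 9.7000, -2.1394 + -0.0000) = (-5.9590, -2.1394)
End effector: (-5.9590, -2.1394)

Answer: -5.9590 -2.1394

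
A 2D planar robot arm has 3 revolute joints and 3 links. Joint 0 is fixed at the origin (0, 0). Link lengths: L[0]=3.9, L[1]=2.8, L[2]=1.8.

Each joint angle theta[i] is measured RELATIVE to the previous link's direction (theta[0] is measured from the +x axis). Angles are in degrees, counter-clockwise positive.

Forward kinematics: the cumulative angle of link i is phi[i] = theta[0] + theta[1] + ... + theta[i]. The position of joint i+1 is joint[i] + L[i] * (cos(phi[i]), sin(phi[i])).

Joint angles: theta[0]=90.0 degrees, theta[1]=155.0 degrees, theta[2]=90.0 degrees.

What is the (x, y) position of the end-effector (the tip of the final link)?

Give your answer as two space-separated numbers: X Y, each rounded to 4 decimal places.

Answer: 0.4480 0.6016

Derivation:
joint[0] = (0.0000, 0.0000)  (base)
link 0: phi[0] = 90 = 90 deg
  cos(90 deg) = 0.0000, sin(90 deg) = 1.0000
  joint[1] = (0.0000, 0.0000) + 3.9 * (0.0000, 1.0000) = (0.0000 + 0.0000, 0.0000 + 3.9000) = (0.0000, 3.9000)
link 1: phi[1] = 90 + 155 = 245 deg
  cos(245 deg) = -0.4226, sin(245 deg) = -0.9063
  joint[2] = (0.0000, 3.9000) + 2.8 * (-0.4226, -0.9063) = (0.0000 + -1.1833, 3.9000 + -2.5377) = (-1.1833, 1.3623)
link 2: phi[2] = 90 + 155 + 90 = 335 deg
  cos(335 deg) = 0.9063, sin(335 deg) = -0.4226
  joint[3] = (-1.1833, 1.3623) + 1.8 * (0.9063, -0.4226) = (-1.1833 + 1.6314, 1.3623 + -0.7607) = (0.4480, 0.6016)
End effector: (0.4480, 0.6016)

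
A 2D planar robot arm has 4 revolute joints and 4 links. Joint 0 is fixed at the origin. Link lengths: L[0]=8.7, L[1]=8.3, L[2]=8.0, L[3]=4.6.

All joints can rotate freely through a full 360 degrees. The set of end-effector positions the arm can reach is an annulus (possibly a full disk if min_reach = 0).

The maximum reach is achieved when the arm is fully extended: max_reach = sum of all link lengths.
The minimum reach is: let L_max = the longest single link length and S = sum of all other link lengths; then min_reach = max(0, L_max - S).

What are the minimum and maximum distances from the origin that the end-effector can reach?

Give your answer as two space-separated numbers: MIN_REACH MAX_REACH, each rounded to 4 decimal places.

Answer: 0.0000 29.6000

Derivation:
Link lengths: [8.7, 8.3, 8.0, 4.6]
max_reach = 8.7 + 8.3 + 8 + 4.6 = 29.6
L_max = max([8.7, 8.3, 8.0, 4.6]) = 8.7
S (sum of others) = 29.6 - 8.7 = 20.9
min_reach = max(0, 8.7 - 20.9) = max(0, -12.2) = 0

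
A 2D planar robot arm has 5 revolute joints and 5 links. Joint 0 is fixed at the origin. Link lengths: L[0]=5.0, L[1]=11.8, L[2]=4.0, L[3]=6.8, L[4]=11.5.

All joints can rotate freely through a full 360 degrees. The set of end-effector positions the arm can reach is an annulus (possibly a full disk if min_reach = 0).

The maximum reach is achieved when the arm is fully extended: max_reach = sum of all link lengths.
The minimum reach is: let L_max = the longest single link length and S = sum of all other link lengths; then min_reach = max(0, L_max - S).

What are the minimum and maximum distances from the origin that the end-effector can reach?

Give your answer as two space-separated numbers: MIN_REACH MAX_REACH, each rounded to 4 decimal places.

Answer: 0.0000 39.1000

Derivation:
Link lengths: [5.0, 11.8, 4.0, 6.8, 11.5]
max_reach = 5 + 11.8 + 4 + 6.8 + 11.5 = 39.1
L_max = max([5.0, 11.8, 4.0, 6.8, 11.5]) = 11.8
S (sum of others) = 39.1 - 11.8 = 27.3
min_reach = max(0, 11.8 - 27.3) = max(0, -15.5) = 0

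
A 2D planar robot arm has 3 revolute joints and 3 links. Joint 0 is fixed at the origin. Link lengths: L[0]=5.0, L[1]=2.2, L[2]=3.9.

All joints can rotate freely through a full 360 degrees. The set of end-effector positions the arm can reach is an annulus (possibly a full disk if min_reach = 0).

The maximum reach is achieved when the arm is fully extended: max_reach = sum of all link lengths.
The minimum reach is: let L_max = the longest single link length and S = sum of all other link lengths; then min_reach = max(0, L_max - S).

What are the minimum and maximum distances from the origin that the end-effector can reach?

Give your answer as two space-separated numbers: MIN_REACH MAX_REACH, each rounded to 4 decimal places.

Link lengths: [5.0, 2.2, 3.9]
max_reach = 5 + 2.2 + 3.9 = 11.1
L_max = max([5.0, 2.2, 3.9]) = 5
S (sum of others) = 11.1 - 5 = 6.1
min_reach = max(0, 5 - 6.1) = max(0, -1.1) = 0

Answer: 0.0000 11.1000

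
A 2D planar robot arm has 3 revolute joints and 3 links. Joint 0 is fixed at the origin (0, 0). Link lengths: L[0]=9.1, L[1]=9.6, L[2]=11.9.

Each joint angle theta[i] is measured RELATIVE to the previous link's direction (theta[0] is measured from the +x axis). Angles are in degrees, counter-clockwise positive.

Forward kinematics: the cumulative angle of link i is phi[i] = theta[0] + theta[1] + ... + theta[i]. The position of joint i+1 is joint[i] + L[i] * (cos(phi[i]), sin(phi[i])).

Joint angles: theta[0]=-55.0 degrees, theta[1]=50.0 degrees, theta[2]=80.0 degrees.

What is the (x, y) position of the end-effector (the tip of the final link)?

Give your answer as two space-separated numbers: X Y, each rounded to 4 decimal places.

Answer: 17.8630 3.2035

Derivation:
joint[0] = (0.0000, 0.0000)  (base)
link 0: phi[0] = -55 = -55 deg
  cos(-55 deg) = 0.5736, sin(-55 deg) = -0.8192
  joint[1] = (0.0000, 0.0000) + 9.1 * (0.5736, -0.8192) = (0.0000 + 5.2195, 0.0000 + -7.4543) = (5.2195, -7.4543)
link 1: phi[1] = -55 + 50 = -5 deg
  cos(-5 deg) = 0.9962, sin(-5 deg) = -0.0872
  joint[2] = (5.2195, -7.4543) + 9.6 * (0.9962, -0.0872) = (5.2195 + 9.5635, -7.4543 + -0.8367) = (14.7830, -8.2910)
link 2: phi[2] = -55 + 50 + 80 = 75 deg
  cos(75 deg) = 0.2588, sin(75 deg) = 0.9659
  joint[3] = (14.7830, -8.2910) + 11.9 * (0.2588, 0.9659) = (14.7830 + 3.0799, -8.2910 + 11.4945) = (17.8630, 3.2035)
End effector: (17.8630, 3.2035)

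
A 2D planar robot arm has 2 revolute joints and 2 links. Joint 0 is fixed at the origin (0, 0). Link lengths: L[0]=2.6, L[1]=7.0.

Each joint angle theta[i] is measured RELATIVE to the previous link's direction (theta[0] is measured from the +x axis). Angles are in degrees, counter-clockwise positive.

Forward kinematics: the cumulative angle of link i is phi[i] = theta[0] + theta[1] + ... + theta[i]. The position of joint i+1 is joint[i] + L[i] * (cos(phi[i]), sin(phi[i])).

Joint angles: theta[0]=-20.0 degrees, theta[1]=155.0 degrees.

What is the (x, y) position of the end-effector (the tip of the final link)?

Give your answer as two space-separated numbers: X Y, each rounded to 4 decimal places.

Answer: -2.5065 4.0605

Derivation:
joint[0] = (0.0000, 0.0000)  (base)
link 0: phi[0] = -20 = -20 deg
  cos(-20 deg) = 0.9397, sin(-20 deg) = -0.3420
  joint[1] = (0.0000, 0.0000) + 2.6 * (0.9397, -0.3420) = (0.0000 + 2.4432, 0.0000 + -0.8893) = (2.4432, -0.8893)
link 1: phi[1] = -20 + 155 = 135 deg
  cos(135 deg) = -0.7071, sin(135 deg) = 0.7071
  joint[2] = (2.4432, -0.8893) + 7 * (-0.7071, 0.7071) = (2.4432 + -4.9497, -0.8893 + 4.9497) = (-2.5065, 4.0605)
End effector: (-2.5065, 4.0605)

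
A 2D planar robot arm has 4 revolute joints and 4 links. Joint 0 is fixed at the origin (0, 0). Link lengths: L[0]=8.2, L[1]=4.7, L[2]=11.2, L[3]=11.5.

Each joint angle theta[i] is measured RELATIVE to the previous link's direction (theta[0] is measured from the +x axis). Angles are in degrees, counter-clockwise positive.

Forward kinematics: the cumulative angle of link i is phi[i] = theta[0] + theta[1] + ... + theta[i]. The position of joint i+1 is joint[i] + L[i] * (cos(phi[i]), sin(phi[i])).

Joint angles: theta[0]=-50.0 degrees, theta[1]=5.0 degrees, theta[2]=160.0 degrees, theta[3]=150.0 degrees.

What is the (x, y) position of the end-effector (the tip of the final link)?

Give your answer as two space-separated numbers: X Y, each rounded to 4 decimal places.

joint[0] = (0.0000, 0.0000)  (base)
link 0: phi[0] = -50 = -50 deg
  cos(-50 deg) = 0.6428, sin(-50 deg) = -0.7660
  joint[1] = (0.0000, 0.0000) + 8.2 * (0.6428, -0.7660) = (0.0000 + 5.2709, 0.0000 + -6.2816) = (5.2709, -6.2816)
link 1: phi[1] = -50 + 5 = -45 deg
  cos(-45 deg) = 0.7071, sin(-45 deg) = -0.7071
  joint[2] = (5.2709, -6.2816) + 4.7 * (0.7071, -0.7071) = (5.2709 + 3.3234, -6.2816 + -3.3234) = (8.5943, -9.6050)
link 2: phi[2] = -50 + 5 + 160 = 115 deg
  cos(115 deg) = -0.4226, sin(115 deg) = 0.9063
  joint[3] = (8.5943, -9.6050) + 11.2 * (-0.4226, 0.9063) = (8.5943 + -4.7333, -9.6050 + 10.1506) = (3.8609, 0.5457)
link 3: phi[3] = -50 + 5 + 160 + 150 = 265 deg
  cos(265 deg) = -0.0872, sin(265 deg) = -0.9962
  joint[4] = (3.8609, 0.5457) + 11.5 * (-0.0872, -0.9962) = (3.8609 + -1.0023, 0.5457 + -11.4562) = (2.8586, -10.9106)
End effector: (2.8586, -10.9106)

Answer: 2.8586 -10.9106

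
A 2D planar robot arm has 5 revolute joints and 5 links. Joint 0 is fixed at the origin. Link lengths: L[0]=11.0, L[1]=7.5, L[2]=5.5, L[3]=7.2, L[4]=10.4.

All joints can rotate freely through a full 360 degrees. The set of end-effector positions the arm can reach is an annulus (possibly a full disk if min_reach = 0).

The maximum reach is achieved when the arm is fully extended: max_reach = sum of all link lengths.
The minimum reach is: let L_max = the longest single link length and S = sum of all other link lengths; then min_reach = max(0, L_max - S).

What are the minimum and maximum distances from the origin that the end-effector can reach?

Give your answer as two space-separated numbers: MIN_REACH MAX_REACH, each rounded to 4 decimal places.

Link lengths: [11.0, 7.5, 5.5, 7.2, 10.4]
max_reach = 11 + 7.5 + 5.5 + 7.2 + 10.4 = 41.6
L_max = max([11.0, 7.5, 5.5, 7.2, 10.4]) = 11
S (sum of others) = 41.6 - 11 = 30.6
min_reach = max(0, 11 - 30.6) = max(0, -19.6) = 0

Answer: 0.0000 41.6000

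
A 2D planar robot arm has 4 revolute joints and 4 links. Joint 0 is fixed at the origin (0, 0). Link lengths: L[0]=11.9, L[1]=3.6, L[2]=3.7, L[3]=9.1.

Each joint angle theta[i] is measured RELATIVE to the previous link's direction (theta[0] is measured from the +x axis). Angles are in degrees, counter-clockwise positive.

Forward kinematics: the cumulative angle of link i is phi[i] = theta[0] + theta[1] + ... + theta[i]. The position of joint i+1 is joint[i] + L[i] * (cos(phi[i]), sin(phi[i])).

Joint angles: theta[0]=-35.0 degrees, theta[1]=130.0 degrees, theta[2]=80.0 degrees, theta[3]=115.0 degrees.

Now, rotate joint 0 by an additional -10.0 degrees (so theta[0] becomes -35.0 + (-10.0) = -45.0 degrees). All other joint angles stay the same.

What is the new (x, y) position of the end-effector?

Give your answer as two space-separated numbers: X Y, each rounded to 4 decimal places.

Answer: 6.7346 -12.8324

Derivation:
joint[0] = (0.0000, 0.0000)  (base)
link 0: phi[0] = -45 = -45 deg
  cos(-45 deg) = 0.7071, sin(-45 deg) = -0.7071
  joint[1] = (0.0000, 0.0000) + 11.9 * (0.7071, -0.7071) = (0.0000 + 8.4146, 0.0000 + -8.4146) = (8.4146, -8.4146)
link 1: phi[1] = -45 + 130 = 85 deg
  cos(85 deg) = 0.0872, sin(85 deg) = 0.9962
  joint[2] = (8.4146, -8.4146) + 3.6 * (0.0872, 0.9962) = (8.4146 + 0.3138, -8.4146 + 3.5863) = (8.7283, -4.8283)
link 2: phi[2] = -45 + 130 + 80 = 165 deg
  cos(165 deg) = -0.9659, sin(165 deg) = 0.2588
  joint[3] = (8.7283, -4.8283) + 3.7 * (-0.9659, 0.2588) = (8.7283 + -3.5739, -4.8283 + 0.9576) = (5.1544, -3.8706)
link 3: phi[3] = -45 + 130 + 80 + 115 = 280 deg
  cos(280 deg) = 0.1736, sin(280 deg) = -0.9848
  joint[4] = (5.1544, -3.8706) + 9.1 * (0.1736, -0.9848) = (5.1544 + 1.5802, -3.8706 + -8.9618) = (6.7346, -12.8324)
End effector: (6.7346, -12.8324)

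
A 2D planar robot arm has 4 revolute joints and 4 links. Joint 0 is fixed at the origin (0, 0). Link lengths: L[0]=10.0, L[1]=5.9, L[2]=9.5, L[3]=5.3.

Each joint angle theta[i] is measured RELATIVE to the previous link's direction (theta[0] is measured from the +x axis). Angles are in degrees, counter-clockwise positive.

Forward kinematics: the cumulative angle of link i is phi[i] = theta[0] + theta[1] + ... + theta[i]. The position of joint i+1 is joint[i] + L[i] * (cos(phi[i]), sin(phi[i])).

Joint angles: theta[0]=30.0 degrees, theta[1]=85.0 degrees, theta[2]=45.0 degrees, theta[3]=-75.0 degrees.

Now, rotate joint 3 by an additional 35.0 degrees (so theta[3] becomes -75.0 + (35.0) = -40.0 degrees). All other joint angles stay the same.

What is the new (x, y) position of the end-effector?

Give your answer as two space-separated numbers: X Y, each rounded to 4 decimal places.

Answer: -5.4103 18.1863

Derivation:
joint[0] = (0.0000, 0.0000)  (base)
link 0: phi[0] = 30 = 30 deg
  cos(30 deg) = 0.8660, sin(30 deg) = 0.5000
  joint[1] = (0.0000, 0.0000) + 10 * (0.8660, 0.5000) = (0.0000 + 8.6603, 0.0000 + 5.0000) = (8.6603, 5.0000)
link 1: phi[1] = 30 + 85 = 115 deg
  cos(115 deg) = -0.4226, sin(115 deg) = 0.9063
  joint[2] = (8.6603, 5.0000) + 5.9 * (-0.4226, 0.9063) = (8.6603 + -2.4934, 5.0000 + 5.3472) = (6.1668, 10.3472)
link 2: phi[2] = 30 + 85 + 45 = 160 deg
  cos(160 deg) = -0.9397, sin(160 deg) = 0.3420
  joint[3] = (6.1668, 10.3472) + 9.5 * (-0.9397, 0.3420) = (6.1668 + -8.9271, 10.3472 + 3.2492) = (-2.7603, 13.5964)
link 3: phi[3] = 30 + 85 + 45 + -40 = 120 deg
  cos(120 deg) = -0.5000, sin(120 deg) = 0.8660
  joint[4] = (-2.7603, 13.5964) + 5.3 * (-0.5000, 0.8660) = (-2.7603 + -2.6500, 13.5964 + 4.5899) = (-5.4103, 18.1863)
End effector: (-5.4103, 18.1863)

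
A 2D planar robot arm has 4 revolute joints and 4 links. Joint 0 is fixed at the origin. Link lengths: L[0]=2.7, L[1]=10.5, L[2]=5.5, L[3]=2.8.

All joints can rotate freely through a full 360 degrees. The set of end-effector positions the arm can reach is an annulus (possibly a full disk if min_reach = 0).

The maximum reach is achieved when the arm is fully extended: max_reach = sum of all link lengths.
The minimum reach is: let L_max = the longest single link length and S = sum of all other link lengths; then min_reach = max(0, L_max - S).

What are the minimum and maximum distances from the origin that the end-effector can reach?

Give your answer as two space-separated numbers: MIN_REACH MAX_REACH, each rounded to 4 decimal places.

Link lengths: [2.7, 10.5, 5.5, 2.8]
max_reach = 2.7 + 10.5 + 5.5 + 2.8 = 21.5
L_max = max([2.7, 10.5, 5.5, 2.8]) = 10.5
S (sum of others) = 21.5 - 10.5 = 11
min_reach = max(0, 10.5 - 11) = max(0, -0.5) = 0

Answer: 0.0000 21.5000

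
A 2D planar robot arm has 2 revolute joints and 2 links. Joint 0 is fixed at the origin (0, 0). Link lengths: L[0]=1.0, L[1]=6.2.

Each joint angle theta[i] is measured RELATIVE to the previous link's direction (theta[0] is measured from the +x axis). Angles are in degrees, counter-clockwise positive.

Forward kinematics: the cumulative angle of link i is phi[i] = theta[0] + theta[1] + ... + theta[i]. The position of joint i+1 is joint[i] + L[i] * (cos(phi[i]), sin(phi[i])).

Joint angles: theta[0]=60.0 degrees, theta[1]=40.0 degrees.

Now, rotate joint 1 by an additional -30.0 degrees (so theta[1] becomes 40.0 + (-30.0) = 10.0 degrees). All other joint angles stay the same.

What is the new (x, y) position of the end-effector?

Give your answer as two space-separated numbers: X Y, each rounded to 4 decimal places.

Answer: 2.6205 6.6921

Derivation:
joint[0] = (0.0000, 0.0000)  (base)
link 0: phi[0] = 60 = 60 deg
  cos(60 deg) = 0.5000, sin(60 deg) = 0.8660
  joint[1] = (0.0000, 0.0000) + 1 * (0.5000, 0.8660) = (0.0000 + 0.5000, 0.0000 + 0.8660) = (0.5000, 0.8660)
link 1: phi[1] = 60 + 10 = 70 deg
  cos(70 deg) = 0.3420, sin(70 deg) = 0.9397
  joint[2] = (0.5000, 0.8660) + 6.2 * (0.3420, 0.9397) = (0.5000 + 2.1205, 0.8660 + 5.8261) = (2.6205, 6.6921)
End effector: (2.6205, 6.6921)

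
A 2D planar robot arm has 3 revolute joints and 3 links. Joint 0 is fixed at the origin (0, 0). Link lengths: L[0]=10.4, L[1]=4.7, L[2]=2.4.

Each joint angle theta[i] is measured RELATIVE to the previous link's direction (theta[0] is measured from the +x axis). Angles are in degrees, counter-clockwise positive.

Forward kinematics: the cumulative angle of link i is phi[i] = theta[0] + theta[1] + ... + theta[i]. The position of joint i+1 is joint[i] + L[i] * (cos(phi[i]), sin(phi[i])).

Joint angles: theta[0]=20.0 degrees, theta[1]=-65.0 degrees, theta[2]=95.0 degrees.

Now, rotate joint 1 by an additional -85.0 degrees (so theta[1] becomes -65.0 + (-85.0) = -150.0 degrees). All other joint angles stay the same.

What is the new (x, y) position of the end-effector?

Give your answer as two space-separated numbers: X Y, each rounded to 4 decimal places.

joint[0] = (0.0000, 0.0000)  (base)
link 0: phi[0] = 20 = 20 deg
  cos(20 deg) = 0.9397, sin(20 deg) = 0.3420
  joint[1] = (0.0000, 0.0000) + 10.4 * (0.9397, 0.3420) = (0.0000 + 9.7728, 0.0000 + 3.5570) = (9.7728, 3.5570)
link 1: phi[1] = 20 + -150 = -130 deg
  cos(-130 deg) = -0.6428, sin(-130 deg) = -0.7660
  joint[2] = (9.7728, 3.5570) + 4.7 * (-0.6428, -0.7660) = (9.7728 + -3.0211, 3.5570 + -3.6004) = (6.7517, -0.0434)
link 2: phi[2] = 20 + -150 + 95 = -35 deg
  cos(-35 deg) = 0.8192, sin(-35 deg) = -0.5736
  joint[3] = (6.7517, -0.0434) + 2.4 * (0.8192, -0.5736) = (6.7517 + 1.9660, -0.0434 + -1.3766) = (8.7177, -1.4200)
End effector: (8.7177, -1.4200)

Answer: 8.7177 -1.4200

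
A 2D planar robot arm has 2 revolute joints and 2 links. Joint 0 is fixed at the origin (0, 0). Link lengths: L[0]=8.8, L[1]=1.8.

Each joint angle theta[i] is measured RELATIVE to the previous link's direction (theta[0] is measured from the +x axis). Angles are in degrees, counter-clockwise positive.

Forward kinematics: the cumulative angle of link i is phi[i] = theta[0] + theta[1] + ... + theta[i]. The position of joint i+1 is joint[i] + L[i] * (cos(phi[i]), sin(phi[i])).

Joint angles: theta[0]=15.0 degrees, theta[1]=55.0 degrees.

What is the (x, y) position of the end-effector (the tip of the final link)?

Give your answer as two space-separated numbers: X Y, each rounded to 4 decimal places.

joint[0] = (0.0000, 0.0000)  (base)
link 0: phi[0] = 15 = 15 deg
  cos(15 deg) = 0.9659, sin(15 deg) = 0.2588
  joint[1] = (0.0000, 0.0000) + 8.8 * (0.9659, 0.2588) = (0.0000 + 8.5001, 0.0000 + 2.2776) = (8.5001, 2.2776)
link 1: phi[1] = 15 + 55 = 70 deg
  cos(70 deg) = 0.3420, sin(70 deg) = 0.9397
  joint[2] = (8.5001, 2.2776) + 1.8 * (0.3420, 0.9397) = (8.5001 + 0.6156, 2.2776 + 1.6914) = (9.1158, 3.9691)
End effector: (9.1158, 3.9691)

Answer: 9.1158 3.9691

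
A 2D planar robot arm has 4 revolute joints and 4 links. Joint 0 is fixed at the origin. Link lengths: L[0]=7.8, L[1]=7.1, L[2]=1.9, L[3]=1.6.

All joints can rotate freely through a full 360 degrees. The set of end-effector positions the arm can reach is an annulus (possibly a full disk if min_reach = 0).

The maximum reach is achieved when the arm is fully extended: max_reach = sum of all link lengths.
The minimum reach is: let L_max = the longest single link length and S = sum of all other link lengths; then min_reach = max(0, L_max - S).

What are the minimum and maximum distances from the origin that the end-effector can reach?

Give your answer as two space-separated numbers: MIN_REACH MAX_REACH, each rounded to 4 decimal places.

Link lengths: [7.8, 7.1, 1.9, 1.6]
max_reach = 7.8 + 7.1 + 1.9 + 1.6 = 18.4
L_max = max([7.8, 7.1, 1.9, 1.6]) = 7.8
S (sum of others) = 18.4 - 7.8 = 10.6
min_reach = max(0, 7.8 - 10.6) = max(0, -2.8) = 0

Answer: 0.0000 18.4000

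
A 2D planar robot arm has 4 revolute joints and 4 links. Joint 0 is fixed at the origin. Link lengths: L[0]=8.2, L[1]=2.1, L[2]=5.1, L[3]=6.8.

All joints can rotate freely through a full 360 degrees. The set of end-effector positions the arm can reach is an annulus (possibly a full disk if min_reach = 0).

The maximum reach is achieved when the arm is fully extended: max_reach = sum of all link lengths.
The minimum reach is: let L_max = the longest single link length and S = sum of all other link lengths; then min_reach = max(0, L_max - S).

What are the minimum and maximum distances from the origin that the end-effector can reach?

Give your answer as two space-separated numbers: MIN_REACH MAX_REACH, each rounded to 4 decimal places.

Link lengths: [8.2, 2.1, 5.1, 6.8]
max_reach = 8.2 + 2.1 + 5.1 + 6.8 = 22.2
L_max = max([8.2, 2.1, 5.1, 6.8]) = 8.2
S (sum of others) = 22.2 - 8.2 = 14
min_reach = max(0, 8.2 - 14) = max(0, -5.8) = 0

Answer: 0.0000 22.2000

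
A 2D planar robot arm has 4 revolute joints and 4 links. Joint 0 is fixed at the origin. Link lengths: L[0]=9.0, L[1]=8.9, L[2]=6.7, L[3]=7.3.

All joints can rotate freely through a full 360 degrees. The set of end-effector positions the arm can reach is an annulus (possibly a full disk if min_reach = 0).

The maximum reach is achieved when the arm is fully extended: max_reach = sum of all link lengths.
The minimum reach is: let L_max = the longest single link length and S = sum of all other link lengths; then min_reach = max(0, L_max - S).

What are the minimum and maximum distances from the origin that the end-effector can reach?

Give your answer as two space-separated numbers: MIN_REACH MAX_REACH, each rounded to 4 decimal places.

Answer: 0.0000 31.9000

Derivation:
Link lengths: [9.0, 8.9, 6.7, 7.3]
max_reach = 9 + 8.9 + 6.7 + 7.3 = 31.9
L_max = max([9.0, 8.9, 6.7, 7.3]) = 9
S (sum of others) = 31.9 - 9 = 22.9
min_reach = max(0, 9 - 22.9) = max(0, -13.9) = 0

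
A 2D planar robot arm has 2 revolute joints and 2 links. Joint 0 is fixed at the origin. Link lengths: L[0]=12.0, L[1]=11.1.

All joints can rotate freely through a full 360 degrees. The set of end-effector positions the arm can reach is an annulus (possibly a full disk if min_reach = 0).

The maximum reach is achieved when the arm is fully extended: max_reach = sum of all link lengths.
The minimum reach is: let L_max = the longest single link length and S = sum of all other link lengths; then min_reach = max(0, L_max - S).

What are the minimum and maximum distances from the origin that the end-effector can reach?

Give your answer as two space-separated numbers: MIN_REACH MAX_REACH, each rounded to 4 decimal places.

Answer: 0.9000 23.1000

Derivation:
Link lengths: [12.0, 11.1]
max_reach = 12 + 11.1 = 23.1
L_max = max([12.0, 11.1]) = 12
S (sum of others) = 23.1 - 12 = 11.1
min_reach = max(0, 12 - 11.1) = max(0, 0.9) = 0.9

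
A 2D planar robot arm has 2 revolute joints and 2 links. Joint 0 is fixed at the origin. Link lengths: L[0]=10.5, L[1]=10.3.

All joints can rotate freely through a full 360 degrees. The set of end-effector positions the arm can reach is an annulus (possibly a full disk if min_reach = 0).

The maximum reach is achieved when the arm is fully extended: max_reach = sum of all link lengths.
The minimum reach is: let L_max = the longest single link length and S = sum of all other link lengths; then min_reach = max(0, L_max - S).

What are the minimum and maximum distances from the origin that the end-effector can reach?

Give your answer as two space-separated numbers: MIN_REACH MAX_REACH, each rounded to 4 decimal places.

Link lengths: [10.5, 10.3]
max_reach = 10.5 + 10.3 = 20.8
L_max = max([10.5, 10.3]) = 10.5
S (sum of others) = 20.8 - 10.5 = 10.3
min_reach = max(0, 10.5 - 10.3) = max(0, 0.2) = 0.2

Answer: 0.2000 20.8000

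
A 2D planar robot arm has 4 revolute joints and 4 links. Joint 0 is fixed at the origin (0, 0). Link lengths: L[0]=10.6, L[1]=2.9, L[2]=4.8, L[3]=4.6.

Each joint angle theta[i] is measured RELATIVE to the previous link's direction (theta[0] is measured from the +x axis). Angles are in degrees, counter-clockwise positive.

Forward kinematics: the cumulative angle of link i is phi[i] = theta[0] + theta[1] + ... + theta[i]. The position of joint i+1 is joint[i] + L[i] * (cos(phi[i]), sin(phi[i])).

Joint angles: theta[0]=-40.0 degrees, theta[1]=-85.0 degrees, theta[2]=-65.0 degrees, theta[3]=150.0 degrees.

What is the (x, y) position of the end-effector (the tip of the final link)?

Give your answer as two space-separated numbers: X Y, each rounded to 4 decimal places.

joint[0] = (0.0000, 0.0000)  (base)
link 0: phi[0] = -40 = -40 deg
  cos(-40 deg) = 0.7660, sin(-40 deg) = -0.6428
  joint[1] = (0.0000, 0.0000) + 10.6 * (0.7660, -0.6428) = (0.0000 + 8.1201, 0.0000 + -6.8135) = (8.1201, -6.8135)
link 1: phi[1] = -40 + -85 = -125 deg
  cos(-125 deg) = -0.5736, sin(-125 deg) = -0.8192
  joint[2] = (8.1201, -6.8135) + 2.9 * (-0.5736, -0.8192) = (8.1201 + -1.6634, -6.8135 + -2.3755) = (6.4567, -9.1891)
link 2: phi[2] = -40 + -85 + -65 = -190 deg
  cos(-190 deg) = -0.9848, sin(-190 deg) = 0.1736
  joint[3] = (6.4567, -9.1891) + 4.8 * (-0.9848, 0.1736) = (6.4567 + -4.7271, -9.1891 + 0.8335) = (1.7296, -8.3556)
link 3: phi[3] = -40 + -85 + -65 + 150 = -40 deg
  cos(-40 deg) = 0.7660, sin(-40 deg) = -0.6428
  joint[4] = (1.7296, -8.3556) + 4.6 * (0.7660, -0.6428) = (1.7296 + 3.5238, -8.3556 + -2.9568) = (5.2534, -11.3124)
End effector: (5.2534, -11.3124)

Answer: 5.2534 -11.3124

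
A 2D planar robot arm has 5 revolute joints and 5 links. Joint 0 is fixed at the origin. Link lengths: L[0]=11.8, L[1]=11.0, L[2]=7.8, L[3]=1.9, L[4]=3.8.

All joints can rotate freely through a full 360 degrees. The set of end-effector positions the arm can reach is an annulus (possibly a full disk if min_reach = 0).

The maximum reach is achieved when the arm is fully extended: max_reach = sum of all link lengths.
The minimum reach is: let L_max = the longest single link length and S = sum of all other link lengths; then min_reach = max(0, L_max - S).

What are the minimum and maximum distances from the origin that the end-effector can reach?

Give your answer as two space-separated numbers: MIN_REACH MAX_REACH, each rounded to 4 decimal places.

Answer: 0.0000 36.3000

Derivation:
Link lengths: [11.8, 11.0, 7.8, 1.9, 3.8]
max_reach = 11.8 + 11 + 7.8 + 1.9 + 3.8 = 36.3
L_max = max([11.8, 11.0, 7.8, 1.9, 3.8]) = 11.8
S (sum of others) = 36.3 - 11.8 = 24.5
min_reach = max(0, 11.8 - 24.5) = max(0, -12.7) = 0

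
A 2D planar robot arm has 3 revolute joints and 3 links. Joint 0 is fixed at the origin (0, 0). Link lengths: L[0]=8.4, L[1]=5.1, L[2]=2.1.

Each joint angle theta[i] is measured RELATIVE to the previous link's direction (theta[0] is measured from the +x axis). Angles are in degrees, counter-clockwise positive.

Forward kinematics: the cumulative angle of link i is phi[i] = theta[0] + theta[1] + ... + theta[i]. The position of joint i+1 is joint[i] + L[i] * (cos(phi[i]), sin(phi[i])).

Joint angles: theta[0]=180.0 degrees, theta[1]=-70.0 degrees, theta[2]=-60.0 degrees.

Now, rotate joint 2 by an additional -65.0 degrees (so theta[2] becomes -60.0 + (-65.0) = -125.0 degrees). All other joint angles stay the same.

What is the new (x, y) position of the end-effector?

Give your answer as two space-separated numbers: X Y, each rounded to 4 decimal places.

joint[0] = (0.0000, 0.0000)  (base)
link 0: phi[0] = 180 = 180 deg
  cos(180 deg) = -1.0000, sin(180 deg) = 0.0000
  joint[1] = (0.0000, 0.0000) + 8.4 * (-1.0000, 0.0000) = (0.0000 + -8.4000, 0.0000 + 0.0000) = (-8.4000, 0.0000)
link 1: phi[1] = 180 + -70 = 110 deg
  cos(110 deg) = -0.3420, sin(110 deg) = 0.9397
  joint[2] = (-8.4000, 0.0000) + 5.1 * (-0.3420, 0.9397) = (-8.4000 + -1.7443, 0.0000 + 4.7924) = (-10.1443, 4.7924)
link 2: phi[2] = 180 + -70 + -125 = -15 deg
  cos(-15 deg) = 0.9659, sin(-15 deg) = -0.2588
  joint[3] = (-10.1443, 4.7924) + 2.1 * (0.9659, -0.2588) = (-10.1443 + 2.0284, 4.7924 + -0.5435) = (-8.1159, 4.2489)
End effector: (-8.1159, 4.2489)

Answer: -8.1159 4.2489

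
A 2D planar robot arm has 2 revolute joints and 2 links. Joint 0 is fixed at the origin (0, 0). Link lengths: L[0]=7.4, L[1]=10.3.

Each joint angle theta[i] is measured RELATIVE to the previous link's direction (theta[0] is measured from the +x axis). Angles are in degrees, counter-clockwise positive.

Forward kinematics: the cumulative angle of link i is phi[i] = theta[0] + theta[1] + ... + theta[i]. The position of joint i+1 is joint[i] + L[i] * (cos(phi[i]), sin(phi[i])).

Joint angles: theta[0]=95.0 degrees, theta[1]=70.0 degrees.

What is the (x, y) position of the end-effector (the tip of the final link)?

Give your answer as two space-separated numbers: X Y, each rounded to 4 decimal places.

joint[0] = (0.0000, 0.0000)  (base)
link 0: phi[0] = 95 = 95 deg
  cos(95 deg) = -0.0872, sin(95 deg) = 0.9962
  joint[1] = (0.0000, 0.0000) + 7.4 * (-0.0872, 0.9962) = (0.0000 + -0.6450, 0.0000 + 7.3718) = (-0.6450, 7.3718)
link 1: phi[1] = 95 + 70 = 165 deg
  cos(165 deg) = -0.9659, sin(165 deg) = 0.2588
  joint[2] = (-0.6450, 7.3718) + 10.3 * (-0.9659, 0.2588) = (-0.6450 + -9.9490, 7.3718 + 2.6658) = (-10.5940, 10.0377)
End effector: (-10.5940, 10.0377)

Answer: -10.5940 10.0377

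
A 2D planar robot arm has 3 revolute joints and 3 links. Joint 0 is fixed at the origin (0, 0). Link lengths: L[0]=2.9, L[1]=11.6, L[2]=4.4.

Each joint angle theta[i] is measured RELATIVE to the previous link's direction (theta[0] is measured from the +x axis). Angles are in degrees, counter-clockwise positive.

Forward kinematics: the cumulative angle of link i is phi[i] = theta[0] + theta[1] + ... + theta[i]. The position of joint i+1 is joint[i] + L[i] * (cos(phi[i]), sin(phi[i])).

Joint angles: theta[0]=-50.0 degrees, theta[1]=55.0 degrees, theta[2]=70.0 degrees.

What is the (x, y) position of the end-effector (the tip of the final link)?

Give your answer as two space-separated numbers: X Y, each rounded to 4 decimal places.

joint[0] = (0.0000, 0.0000)  (base)
link 0: phi[0] = -50 = -50 deg
  cos(-50 deg) = 0.6428, sin(-50 deg) = -0.7660
  joint[1] = (0.0000, 0.0000) + 2.9 * (0.6428, -0.7660) = (0.0000 + 1.8641, 0.0000 + -2.2215) = (1.8641, -2.2215)
link 1: phi[1] = -50 + 55 = 5 deg
  cos(5 deg) = 0.9962, sin(5 deg) = 0.0872
  joint[2] = (1.8641, -2.2215) + 11.6 * (0.9962, 0.0872) = (1.8641 + 11.5559, -2.2215 + 1.0110) = (13.4199, -1.2105)
link 2: phi[2] = -50 + 55 + 70 = 75 deg
  cos(75 deg) = 0.2588, sin(75 deg) = 0.9659
  joint[3] = (13.4199, -1.2105) + 4.4 * (0.2588, 0.9659) = (13.4199 + 1.1388, -1.2105 + 4.2501) = (14.5587, 3.0396)
End effector: (14.5587, 3.0396)

Answer: 14.5587 3.0396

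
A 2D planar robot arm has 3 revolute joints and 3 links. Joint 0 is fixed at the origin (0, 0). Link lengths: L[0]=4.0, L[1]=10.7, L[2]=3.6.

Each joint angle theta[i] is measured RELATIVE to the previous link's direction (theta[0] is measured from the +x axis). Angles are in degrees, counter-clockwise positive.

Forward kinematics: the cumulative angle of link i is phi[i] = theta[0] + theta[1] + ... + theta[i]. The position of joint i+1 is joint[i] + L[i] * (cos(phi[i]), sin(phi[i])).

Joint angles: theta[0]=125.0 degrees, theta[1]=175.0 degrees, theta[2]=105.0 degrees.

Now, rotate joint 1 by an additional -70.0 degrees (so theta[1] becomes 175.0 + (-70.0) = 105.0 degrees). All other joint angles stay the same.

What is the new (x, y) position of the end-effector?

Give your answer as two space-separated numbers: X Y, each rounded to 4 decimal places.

Answer: -5.9094 -6.4415

Derivation:
joint[0] = (0.0000, 0.0000)  (base)
link 0: phi[0] = 125 = 125 deg
  cos(125 deg) = -0.5736, sin(125 deg) = 0.8192
  joint[1] = (0.0000, 0.0000) + 4 * (-0.5736, 0.8192) = (0.0000 + -2.2943, 0.0000 + 3.2766) = (-2.2943, 3.2766)
link 1: phi[1] = 125 + 105 = 230 deg
  cos(230 deg) = -0.6428, sin(230 deg) = -0.7660
  joint[2] = (-2.2943, 3.2766) + 10.7 * (-0.6428, -0.7660) = (-2.2943 + -6.8778, 3.2766 + -8.1967) = (-9.1721, -4.9201)
link 2: phi[2] = 125 + 105 + 105 = 335 deg
  cos(335 deg) = 0.9063, sin(335 deg) = -0.4226
  joint[3] = (-9.1721, -4.9201) + 3.6 * (0.9063, -0.4226) = (-9.1721 + 3.2627, -4.9201 + -1.5214) = (-5.9094, -6.4415)
End effector: (-5.9094, -6.4415)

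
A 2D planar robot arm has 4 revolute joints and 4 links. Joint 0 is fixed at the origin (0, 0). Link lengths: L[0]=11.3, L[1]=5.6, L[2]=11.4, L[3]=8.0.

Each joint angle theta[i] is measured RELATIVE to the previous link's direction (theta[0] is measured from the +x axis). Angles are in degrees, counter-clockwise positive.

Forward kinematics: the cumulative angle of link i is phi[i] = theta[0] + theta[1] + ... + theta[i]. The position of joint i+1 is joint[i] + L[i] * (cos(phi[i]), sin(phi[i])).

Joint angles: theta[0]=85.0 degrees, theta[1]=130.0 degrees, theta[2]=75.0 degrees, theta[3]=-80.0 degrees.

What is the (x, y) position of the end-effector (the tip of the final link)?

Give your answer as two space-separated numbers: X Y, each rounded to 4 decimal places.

joint[0] = (0.0000, 0.0000)  (base)
link 0: phi[0] = 85 = 85 deg
  cos(85 deg) = 0.0872, sin(85 deg) = 0.9962
  joint[1] = (0.0000, 0.0000) + 11.3 * (0.0872, 0.9962) = (0.0000 + 0.9849, 0.0000 + 11.2570) = (0.9849, 11.2570)
link 1: phi[1] = 85 + 130 = 215 deg
  cos(215 deg) = -0.8192, sin(215 deg) = -0.5736
  joint[2] = (0.9849, 11.2570) + 5.6 * (-0.8192, -0.5736) = (0.9849 + -4.5873, 11.2570 + -3.2120) = (-3.6024, 8.0450)
link 2: phi[2] = 85 + 130 + 75 = 290 deg
  cos(290 deg) = 0.3420, sin(290 deg) = -0.9397
  joint[3] = (-3.6024, 8.0450) + 11.4 * (0.3420, -0.9397) = (-3.6024 + 3.8990, 8.0450 + -10.7125) = (0.2966, -2.6675)
link 3: phi[3] = 85 + 130 + 75 + -80 = 210 deg
  cos(210 deg) = -0.8660, sin(210 deg) = -0.5000
  joint[4] = (0.2966, -2.6675) + 8 * (-0.8660, -0.5000) = (0.2966 + -6.9282, -2.6675 + -4.0000) = (-6.6316, -6.6675)
End effector: (-6.6316, -6.6675)

Answer: -6.6316 -6.6675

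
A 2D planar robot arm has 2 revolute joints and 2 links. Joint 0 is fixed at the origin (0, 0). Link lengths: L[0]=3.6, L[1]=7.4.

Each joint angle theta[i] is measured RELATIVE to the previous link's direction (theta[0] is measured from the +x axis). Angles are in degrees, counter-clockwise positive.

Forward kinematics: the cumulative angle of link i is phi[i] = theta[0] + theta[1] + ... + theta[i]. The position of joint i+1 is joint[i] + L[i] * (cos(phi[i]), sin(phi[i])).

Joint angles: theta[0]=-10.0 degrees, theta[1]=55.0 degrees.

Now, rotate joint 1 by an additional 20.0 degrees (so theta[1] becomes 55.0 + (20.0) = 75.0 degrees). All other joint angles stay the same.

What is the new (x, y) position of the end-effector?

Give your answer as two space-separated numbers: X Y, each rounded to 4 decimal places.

joint[0] = (0.0000, 0.0000)  (base)
link 0: phi[0] = -10 = -10 deg
  cos(-10 deg) = 0.9848, sin(-10 deg) = -0.1736
  joint[1] = (0.0000, 0.0000) + 3.6 * (0.9848, -0.1736) = (0.0000 + 3.5453, 0.0000 + -0.6251) = (3.5453, -0.6251)
link 1: phi[1] = -10 + 75 = 65 deg
  cos(65 deg) = 0.4226, sin(65 deg) = 0.9063
  joint[2] = (3.5453, -0.6251) + 7.4 * (0.4226, 0.9063) = (3.5453 + 3.1274, -0.6251 + 6.7067) = (6.6727, 6.0815)
End effector: (6.6727, 6.0815)

Answer: 6.6727 6.0815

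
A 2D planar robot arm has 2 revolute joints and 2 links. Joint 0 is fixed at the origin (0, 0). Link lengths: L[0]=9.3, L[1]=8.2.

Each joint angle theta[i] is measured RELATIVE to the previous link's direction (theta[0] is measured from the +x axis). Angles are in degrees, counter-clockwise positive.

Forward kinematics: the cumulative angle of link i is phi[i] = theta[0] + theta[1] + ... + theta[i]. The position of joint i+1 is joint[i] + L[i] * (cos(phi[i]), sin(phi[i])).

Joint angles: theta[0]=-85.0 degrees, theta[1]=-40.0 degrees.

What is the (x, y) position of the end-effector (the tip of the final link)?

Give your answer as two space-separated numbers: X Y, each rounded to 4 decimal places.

Answer: -3.8928 -15.9817

Derivation:
joint[0] = (0.0000, 0.0000)  (base)
link 0: phi[0] = -85 = -85 deg
  cos(-85 deg) = 0.0872, sin(-85 deg) = -0.9962
  joint[1] = (0.0000, 0.0000) + 9.3 * (0.0872, -0.9962) = (0.0000 + 0.8105, 0.0000 + -9.2646) = (0.8105, -9.2646)
link 1: phi[1] = -85 + -40 = -125 deg
  cos(-125 deg) = -0.5736, sin(-125 deg) = -0.8192
  joint[2] = (0.8105, -9.2646) + 8.2 * (-0.5736, -0.8192) = (0.8105 + -4.7033, -9.2646 + -6.7170) = (-3.8928, -15.9817)
End effector: (-3.8928, -15.9817)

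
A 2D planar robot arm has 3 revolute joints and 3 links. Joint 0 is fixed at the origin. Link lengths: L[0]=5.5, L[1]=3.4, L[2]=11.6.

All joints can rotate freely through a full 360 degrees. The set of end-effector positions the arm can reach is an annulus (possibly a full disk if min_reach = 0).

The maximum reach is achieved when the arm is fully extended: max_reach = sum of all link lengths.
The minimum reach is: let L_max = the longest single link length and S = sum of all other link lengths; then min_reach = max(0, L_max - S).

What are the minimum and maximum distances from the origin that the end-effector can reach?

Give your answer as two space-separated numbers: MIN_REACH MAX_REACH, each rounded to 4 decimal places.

Answer: 2.7000 20.5000

Derivation:
Link lengths: [5.5, 3.4, 11.6]
max_reach = 5.5 + 3.4 + 11.6 = 20.5
L_max = max([5.5, 3.4, 11.6]) = 11.6
S (sum of others) = 20.5 - 11.6 = 8.9
min_reach = max(0, 11.6 - 8.9) = max(0, 2.7) = 2.7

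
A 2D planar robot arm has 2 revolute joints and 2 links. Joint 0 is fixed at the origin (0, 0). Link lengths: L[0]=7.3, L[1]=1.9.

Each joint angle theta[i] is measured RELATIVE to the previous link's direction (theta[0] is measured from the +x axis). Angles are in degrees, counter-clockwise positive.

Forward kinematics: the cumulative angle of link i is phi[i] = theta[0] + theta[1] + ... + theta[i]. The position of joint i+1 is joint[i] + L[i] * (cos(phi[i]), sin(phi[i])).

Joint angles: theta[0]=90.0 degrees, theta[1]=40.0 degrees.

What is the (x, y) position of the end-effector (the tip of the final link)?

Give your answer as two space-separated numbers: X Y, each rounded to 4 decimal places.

Answer: -1.2213 8.7555

Derivation:
joint[0] = (0.0000, 0.0000)  (base)
link 0: phi[0] = 90 = 90 deg
  cos(90 deg) = 0.0000, sin(90 deg) = 1.0000
  joint[1] = (0.0000, 0.0000) + 7.3 * (0.0000, 1.0000) = (0.0000 + 0.0000, 0.0000 + 7.3000) = (0.0000, 7.3000)
link 1: phi[1] = 90 + 40 = 130 deg
  cos(130 deg) = -0.6428, sin(130 deg) = 0.7660
  joint[2] = (0.0000, 7.3000) + 1.9 * (-0.6428, 0.7660) = (0.0000 + -1.2213, 7.3000 + 1.4555) = (-1.2213, 8.7555)
End effector: (-1.2213, 8.7555)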